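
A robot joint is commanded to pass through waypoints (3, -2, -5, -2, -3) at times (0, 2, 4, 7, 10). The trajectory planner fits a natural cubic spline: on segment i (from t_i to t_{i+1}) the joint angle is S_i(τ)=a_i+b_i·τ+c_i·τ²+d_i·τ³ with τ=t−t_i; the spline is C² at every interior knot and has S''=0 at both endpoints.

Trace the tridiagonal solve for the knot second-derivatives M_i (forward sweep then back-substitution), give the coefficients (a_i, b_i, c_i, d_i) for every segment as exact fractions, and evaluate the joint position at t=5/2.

  seg 0: a=3 b=-1093/420 c=0 d=43/1680
  seg 1: a=-2 b=-241/105 c=43/280 d=41/336
  seg 2: a=-5 b=-13/60 c=31/35 d=-121/756
  seg 3: a=-2 b=163/210 c=-233/420 d=233/3780
S(5/2) = -13861/4480

Δ: Δ0=-5/2, Δ1=-3/2, Δ2=1, Δ3=-1/3
row 1: diag=8, rhs=6; c'=1/4, d'=3/4
row 2: denom=10−2·1/4=19/2; d'=(15−2·3/4)/(19/2)=27/19
row 3: denom=12−3·6/19=210/19; d'=(-8−3·27/19)/(210/19)=-233/210
back: M3=-233/210
back: M2=27/19−6/19·-233/210=62/35
back: M1=3/4−1/4·62/35=43/140
M: M0=0, M1=43/140, M2=62/35, M3=-233/210, M4=0
seg 0: a=3, c=M0/2=0, d=(M1−M0)/(6·2)=43/1680, b=Δ0−h0·(2M0+M1)/6=-1093/420
seg 1: a=-2, c=M1/2=43/280, d=(M2−M1)/(6·2)=41/336, b=Δ1−h1·(2M1+M2)/6=-241/105
seg 2: a=-5, c=M2/2=31/35, d=(M3−M2)/(6·3)=-121/756, b=Δ2−h2·(2M2+M3)/6=-13/60
seg 3: a=-2, c=M3/2=-233/420, d=(M4−M3)/(6·3)=233/3780, b=Δ3−h3·(2M3+M4)/6=163/210
t_q=5/2 → seg 1, τ=1/2; S=-2+-241/105·τ+43/280·τ²+41/336·τ³=-13861/4480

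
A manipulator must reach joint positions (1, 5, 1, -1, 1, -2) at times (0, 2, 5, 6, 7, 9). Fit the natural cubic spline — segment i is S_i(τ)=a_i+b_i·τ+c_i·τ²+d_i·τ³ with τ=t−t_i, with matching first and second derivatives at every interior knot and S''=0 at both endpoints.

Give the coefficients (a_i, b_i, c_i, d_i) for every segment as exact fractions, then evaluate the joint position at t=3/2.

Δ: Δ0=2, Δ1=-4/3, Δ2=-2, Δ3=2, Δ4=-3/2
row 1: diag=10, rhs=-20; c'=3/10, d'=-2
row 2: denom=8−3·3/10=71/10; d'=(-4−3·-2)/(71/10)=20/71
row 3: denom=4−1·10/71=274/71; d'=(24−1·20/71)/(274/71)=842/137
row 4: denom=6−1·71/274=1573/274; d'=(-21−1·842/137)/(1573/274)=-7438/1573
back: M4=-7438/1573
back: M3=842/137−71/274·-7438/1573=11595/1573
back: M2=20/71−10/71·11595/1573=-1190/1573
back: M1=-2−3/10·-1190/1573=-2789/1573
M: M0=0, M1=-2789/1573, M2=-1190/1573, M3=11595/1573, M4=-7438/1573, M5=0
seg 0: a=1, c=M0/2=0, d=(M1−M0)/(6·2)=-2789/18876, b=Δ0−h0·(2M0+M1)/6=12227/4719
seg 1: a=5, c=M1/2=-2789/3146, d=(M2−M1)/(6·3)=41/726, b=Δ1−h1·(2M1+M2)/6=3860/4719
seg 2: a=1, c=M2/2=-595/1573, d=(M3−M2)/(6·1)=12785/9438, b=Δ2−h2·(2M2+M3)/6=-28091/9438
seg 3: a=-1, c=M3/2=11595/3146, d=(M4−M3)/(6·1)=-19033/9438, b=Δ3−h3·(2M3+M4)/6=142/429
seg 4: a=1, c=M4/2=-3719/1573, d=(M5−M4)/(6·2)=3719/9438, b=Δ4−h4·(2M4+M5)/6=15595/9438
t_q=3/2 → seg 0, τ=3/2; S=1+12227/4719·τ+0·τ²+-2789/18876·τ³=220867/50336

  seg 0: a=1 b=12227/4719 c=0 d=-2789/18876
  seg 1: a=5 b=3860/4719 c=-2789/3146 d=41/726
  seg 2: a=1 b=-28091/9438 c=-595/1573 d=12785/9438
  seg 3: a=-1 b=142/429 c=11595/3146 d=-19033/9438
  seg 4: a=1 b=15595/9438 c=-3719/1573 d=3719/9438
S(3/2) = 220867/50336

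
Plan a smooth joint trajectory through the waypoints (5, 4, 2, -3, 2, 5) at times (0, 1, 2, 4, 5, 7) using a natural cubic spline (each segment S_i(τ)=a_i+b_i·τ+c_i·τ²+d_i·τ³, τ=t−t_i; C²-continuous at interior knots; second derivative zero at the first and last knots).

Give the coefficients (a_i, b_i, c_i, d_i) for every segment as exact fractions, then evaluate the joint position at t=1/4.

Δ: Δ0=-1, Δ1=-2, Δ2=-5/2, Δ3=5, Δ4=3/2
row 1: diag=4, rhs=-6; c'=1/4, d'=-3/2
row 2: denom=6−1·1/4=23/4; d'=(-3−1·-3/2)/(23/4)=-6/23
row 3: denom=6−2·8/23=122/23; d'=(45−2·-6/23)/(122/23)=1047/122
row 4: denom=6−1·23/122=709/122; d'=(-21−1·1047/122)/(709/122)=-3609/709
back: M4=-3609/709
back: M3=1047/122−23/122·-3609/709=6765/709
back: M2=-6/23−8/23·6765/709=-2538/709
back: M1=-3/2−1/4·-2538/709=-429/709
M: M0=0, M1=-429/709, M2=-2538/709, M3=6765/709, M4=-3609/709, M5=0
seg 0: a=5, c=M0/2=0, d=(M1−M0)/(6·1)=-143/1418, b=Δ0−h0·(2M0+M1)/6=-1275/1418
seg 1: a=4, c=M1/2=-429/1418, d=(M2−M1)/(6·1)=-703/1418, b=Δ1−h1·(2M1+M2)/6=-852/709
seg 2: a=2, c=M2/2=-1269/709, d=(M3−M2)/(6·2)=3101/2836, b=Δ2−h2·(2M2+M3)/6=-4671/1418
seg 3: a=-3, c=M3/2=6765/1418, d=(M4−M3)/(6·1)=-1729/709, b=Δ3−h3·(2M3+M4)/6=3783/1418
seg 4: a=2, c=M4/2=-3609/1418, d=(M5−M4)/(6·2)=1203/2836, b=Δ4−h4·(2M4+M5)/6=6939/1418
t_q=1/4 → seg 0, τ=1/4; S=5+-1275/1418·τ+0·τ²+-143/1418·τ³=433217/90752

  seg 0: a=5 b=-1275/1418 c=0 d=-143/1418
  seg 1: a=4 b=-852/709 c=-429/1418 d=-703/1418
  seg 2: a=2 b=-4671/1418 c=-1269/709 d=3101/2836
  seg 3: a=-3 b=3783/1418 c=6765/1418 d=-1729/709
  seg 4: a=2 b=6939/1418 c=-3609/1418 d=1203/2836
S(1/4) = 433217/90752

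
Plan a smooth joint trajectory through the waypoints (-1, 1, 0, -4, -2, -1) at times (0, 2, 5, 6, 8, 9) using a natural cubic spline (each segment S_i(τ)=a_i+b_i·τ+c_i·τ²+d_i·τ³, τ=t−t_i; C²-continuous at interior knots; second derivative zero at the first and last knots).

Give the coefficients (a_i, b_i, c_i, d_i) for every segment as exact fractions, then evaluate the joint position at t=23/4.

  seg 0: a=-1 b=1496/1659 c=0 d=163/6636
  seg 1: a=1 b=1985/1659 c=163/1106 d=-727/3318
  seg 2: a=0 b=-12725/3318 c=-1009/553 d=5507/3318
  seg 3: a=-4 b=-4156/1659 c=3489/1106 d=-1163/1659
  seg 4: a=-2 b=2822/1659 c=-1163/1106 d=1163/3318
S(23/4) = -226685/70784

Δ: Δ0=1, Δ1=-1/3, Δ2=-4, Δ3=1, Δ4=1
row 1: diag=10, rhs=-8; c'=3/10, d'=-4/5
row 2: denom=8−3·3/10=71/10; d'=(-22−3·-4/5)/(71/10)=-196/71
row 3: denom=6−1·10/71=416/71; d'=(30−1·-196/71)/(416/71)=1163/208
row 4: denom=6−2·71/208=553/104; d'=(0−2·1163/208)/(553/104)=-1163/553
back: M4=-1163/553
back: M3=1163/208−71/208·-1163/553=3489/553
back: M2=-196/71−10/71·3489/553=-2018/553
back: M1=-4/5−3/10·-2018/553=163/553
M: M0=0, M1=163/553, M2=-2018/553, M3=3489/553, M4=-1163/553, M5=0
seg 0: a=-1, c=M0/2=0, d=(M1−M0)/(6·2)=163/6636, b=Δ0−h0·(2M0+M1)/6=1496/1659
seg 1: a=1, c=M1/2=163/1106, d=(M2−M1)/(6·3)=-727/3318, b=Δ1−h1·(2M1+M2)/6=1985/1659
seg 2: a=0, c=M2/2=-1009/553, d=(M3−M2)/(6·1)=5507/3318, b=Δ2−h2·(2M2+M3)/6=-12725/3318
seg 3: a=-4, c=M3/2=3489/1106, d=(M4−M3)/(6·2)=-1163/1659, b=Δ3−h3·(2M3+M4)/6=-4156/1659
seg 4: a=-2, c=M4/2=-1163/1106, d=(M5−M4)/(6·1)=1163/3318, b=Δ4−h4·(2M4+M5)/6=2822/1659
t_q=23/4 → seg 2, τ=3/4; S=0+-12725/3318·τ+-1009/553·τ²+5507/3318·τ³=-226685/70784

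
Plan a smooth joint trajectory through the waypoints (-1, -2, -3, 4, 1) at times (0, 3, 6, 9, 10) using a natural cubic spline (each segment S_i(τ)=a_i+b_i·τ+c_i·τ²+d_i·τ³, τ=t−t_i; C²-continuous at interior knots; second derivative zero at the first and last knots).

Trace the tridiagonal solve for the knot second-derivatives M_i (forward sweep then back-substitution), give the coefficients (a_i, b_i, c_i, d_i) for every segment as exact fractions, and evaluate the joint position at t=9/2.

  seg 0: a=-1 b=1/81 c=0 d=-28/729
  seg 1: a=-2 b=-83/81 c=-28/81 d=140/729
  seg 2: a=-3 b=169/81 c=112/81 d=-316/729
  seg 3: a=4 b=-107/81 c=-68/27 d=68/81
S(9/2) = -11/3

Δ: Δ0=-1/3, Δ1=-1/3, Δ2=7/3, Δ3=-3
row 1: diag=12, rhs=0; c'=1/4, d'=0
row 2: denom=12−3·1/4=45/4; d'=(16−3·0)/(45/4)=64/45
row 3: denom=8−3·4/15=36/5; d'=(-32−3·64/45)/(36/5)=-136/27
back: M3=-136/27
back: M2=64/45−4/15·-136/27=224/81
back: M1=0−1/4·224/81=-56/81
M: M0=0, M1=-56/81, M2=224/81, M3=-136/27, M4=0
seg 0: a=-1, c=M0/2=0, d=(M1−M0)/(6·3)=-28/729, b=Δ0−h0·(2M0+M1)/6=1/81
seg 1: a=-2, c=M1/2=-28/81, d=(M2−M1)/(6·3)=140/729, b=Δ1−h1·(2M1+M2)/6=-83/81
seg 2: a=-3, c=M2/2=112/81, d=(M3−M2)/(6·3)=-316/729, b=Δ2−h2·(2M2+M3)/6=169/81
seg 3: a=4, c=M3/2=-68/27, d=(M4−M3)/(6·1)=68/81, b=Δ3−h3·(2M3+M4)/6=-107/81
t_q=9/2 → seg 1, τ=3/2; S=-2+-83/81·τ+-28/81·τ²+140/729·τ³=-11/3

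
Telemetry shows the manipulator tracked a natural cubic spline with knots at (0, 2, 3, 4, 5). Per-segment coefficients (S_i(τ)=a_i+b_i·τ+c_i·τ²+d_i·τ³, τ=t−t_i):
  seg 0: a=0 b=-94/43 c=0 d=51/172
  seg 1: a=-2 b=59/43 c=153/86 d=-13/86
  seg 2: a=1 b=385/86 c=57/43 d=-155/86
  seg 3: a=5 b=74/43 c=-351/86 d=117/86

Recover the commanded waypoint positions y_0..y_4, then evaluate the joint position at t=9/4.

y_0=0 y_1=-2 y_2=1 y_3=5 y_4=4
S(9/4) = -8521/5504

y_0 = S_0(0) = a_0 = 0
y_1 = S_1(0) = a_1 = -2
y_2 = S_2(0) = a_2 = 1
y_3 = S_3(0) = a_3 = 5
y_4 = S_3(1) = 4
t_q=9/4 is in segment 1 (τ=1/4); S_1(τ)=-8521/5504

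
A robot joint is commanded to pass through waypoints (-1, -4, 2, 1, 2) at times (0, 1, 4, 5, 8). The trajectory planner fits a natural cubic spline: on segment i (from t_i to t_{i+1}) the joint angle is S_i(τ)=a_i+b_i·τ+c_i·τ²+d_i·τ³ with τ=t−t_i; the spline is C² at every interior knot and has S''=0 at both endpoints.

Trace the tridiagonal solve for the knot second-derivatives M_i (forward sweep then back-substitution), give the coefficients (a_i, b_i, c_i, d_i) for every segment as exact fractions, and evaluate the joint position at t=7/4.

Δ: Δ0=-3, Δ1=2, Δ2=-1, Δ3=1/3
row 1: diag=8, rhs=30; c'=3/8, d'=15/4
row 2: denom=8−3·3/8=55/8; d'=(-18−3·15/4)/(55/8)=-234/55
row 3: denom=8−1·8/55=432/55; d'=(8−1·-234/55)/(432/55)=337/216
back: M3=337/216
back: M2=-234/55−8/55·337/216=-121/27
back: M1=15/4−3/8·-121/27=391/72
M: M0=0, M1=391/72, M2=-121/27, M3=337/216, M4=0
seg 0: a=-1, c=M0/2=0, d=(M1−M0)/(6·1)=391/432, b=Δ0−h0·(2M0+M1)/6=-1687/432
seg 1: a=-4, c=M1/2=391/144, d=(M2−M1)/(6·3)=-2141/3888, b=Δ1−h1·(2M1+M2)/6=-257/216
seg 2: a=2, c=M2/2=-121/54, d=(M3−M2)/(6·1)=145/144, b=Δ2−h2·(2M2+M3)/6=101/432
seg 3: a=1, c=M3/2=337/432, d=(M4−M3)/(6·3)=-337/3888, b=Δ3−h3·(2M3+M4)/6=-265/216
t_q=7/4 → seg 1, τ=3/4; S=-4+-257/216·τ+391/144·τ²+-2141/3888·τ³=-11051/3072

  seg 0: a=-1 b=-1687/432 c=0 d=391/432
  seg 1: a=-4 b=-257/216 c=391/144 d=-2141/3888
  seg 2: a=2 b=101/432 c=-121/54 d=145/144
  seg 3: a=1 b=-265/216 c=337/432 d=-337/3888
S(7/4) = -11051/3072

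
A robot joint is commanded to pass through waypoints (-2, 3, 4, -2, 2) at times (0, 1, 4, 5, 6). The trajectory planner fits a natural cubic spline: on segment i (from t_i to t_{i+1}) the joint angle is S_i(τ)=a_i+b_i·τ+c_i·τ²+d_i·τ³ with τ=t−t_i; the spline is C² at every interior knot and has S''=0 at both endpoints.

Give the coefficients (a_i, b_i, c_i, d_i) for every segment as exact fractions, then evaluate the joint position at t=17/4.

Δ: Δ0=5, Δ1=1/3, Δ2=-6, Δ3=4
row 1: diag=8, rhs=-28; c'=3/8, d'=-7/2
row 2: denom=8−3·3/8=55/8; d'=(-38−3·-7/2)/(55/8)=-4
row 3: denom=4−1·8/55=212/55; d'=(60−1·-4)/(212/55)=880/53
back: M3=880/53
back: M2=-4−8/55·880/53=-340/53
back: M1=-7/2−3/8·-340/53=-58/53
M: M0=0, M1=-58/53, M2=-340/53, M3=880/53, M4=0
seg 0: a=-2, c=M0/2=0, d=(M1−M0)/(6·1)=-29/159, b=Δ0−h0·(2M0+M1)/6=824/159
seg 1: a=3, c=M1/2=-29/53, d=(M2−M1)/(6·3)=-47/159, b=Δ1−h1·(2M1+M2)/6=737/159
seg 2: a=4, c=M2/2=-170/53, d=(M3−M2)/(6·1)=610/159, b=Δ2−h2·(2M2+M3)/6=-1054/159
seg 3: a=-2, c=M3/2=440/53, d=(M4−M3)/(6·1)=-440/159, b=Δ3−h3·(2M3+M4)/6=-244/159
t_q=17/4 → seg 2, τ=1/4; S=4+-1054/159·τ+-170/53·τ²+610/159·τ³=3735/1696

  seg 0: a=-2 b=824/159 c=0 d=-29/159
  seg 1: a=3 b=737/159 c=-29/53 d=-47/159
  seg 2: a=4 b=-1054/159 c=-170/53 d=610/159
  seg 3: a=-2 b=-244/159 c=440/53 d=-440/159
S(17/4) = 3735/1696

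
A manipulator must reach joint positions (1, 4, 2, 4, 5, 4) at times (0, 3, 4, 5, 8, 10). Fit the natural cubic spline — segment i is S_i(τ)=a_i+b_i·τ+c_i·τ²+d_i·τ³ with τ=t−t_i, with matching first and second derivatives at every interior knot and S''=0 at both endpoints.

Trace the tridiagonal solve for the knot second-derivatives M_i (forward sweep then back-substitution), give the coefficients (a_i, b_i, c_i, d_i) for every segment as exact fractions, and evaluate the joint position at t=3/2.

Δ: Δ0=1, Δ1=-2, Δ2=2, Δ3=1/3, Δ4=-1/2
row 1: diag=8, rhs=-18; c'=1/8, d'=-9/4
row 2: denom=4−1·1/8=31/8; d'=(24−1·-9/4)/(31/8)=210/31
row 3: denom=8−1·8/31=240/31; d'=(-10−1·210/31)/(240/31)=-13/6
row 4: denom=10−3·31/80=707/80; d'=(-5−3·-13/6)/(707/80)=120/707
back: M4=120/707
back: M3=-13/6−31/80·120/707=-4735/2121
back: M2=210/31−8/31·-4735/2121=15590/2121
back: M1=-9/4−1/8·15590/2121=-6721/2121
M: M0=0, M1=-6721/2121, M2=15590/2121, M3=-4735/2121, M4=120/707, M5=0
seg 0: a=1, c=M0/2=0, d=(M1−M0)/(6·3)=-6721/38178, b=Δ0−h0·(2M0+M1)/6=10963/4242
seg 1: a=4, c=M1/2=-6721/4242, d=(M2−M1)/(6·1)=2479/1414, b=Δ1−h1·(2M1+M2)/6=-4600/2121
seg 2: a=2, c=M2/2=7795/2121, d=(M3−M2)/(6·1)=-6775/4242, b=Δ2−h2·(2M2+M3)/6=-331/4242
seg 3: a=4, c=M3/2=-4735/4242, d=(M4−M3)/(6·3)=5095/38178, b=Δ3−h3·(2M3+M4)/6=1754/707
seg 4: a=5, c=M4/2=60/707, d=(M5−M4)/(6·2)=-10/707, b=Δ4−h4·(2M4+M5)/6=-867/1414
t_q=3/2 → seg 0, τ=3/2; S=1+10963/4242·τ+0·τ²+-6721/38178·τ³=48443/11312

  seg 0: a=1 b=10963/4242 c=0 d=-6721/38178
  seg 1: a=4 b=-4600/2121 c=-6721/4242 d=2479/1414
  seg 2: a=2 b=-331/4242 c=7795/2121 d=-6775/4242
  seg 3: a=4 b=1754/707 c=-4735/4242 d=5095/38178
  seg 4: a=5 b=-867/1414 c=60/707 d=-10/707
S(3/2) = 48443/11312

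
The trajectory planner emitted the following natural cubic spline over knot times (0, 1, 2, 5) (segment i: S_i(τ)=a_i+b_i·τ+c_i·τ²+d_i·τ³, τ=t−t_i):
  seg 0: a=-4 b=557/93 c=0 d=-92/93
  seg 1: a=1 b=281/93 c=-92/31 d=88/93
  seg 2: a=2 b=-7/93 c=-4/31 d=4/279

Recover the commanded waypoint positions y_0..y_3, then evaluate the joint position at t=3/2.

y_0 = S_0(0) = a_0 = -4
y_1 = S_1(0) = a_1 = 1
y_2 = S_2(0) = a_2 = 2
y_3 = S_2(3) = 1
t_q=3/2 is in segment 1 (τ=1/2); S_1(τ)=117/62

y_0=-4 y_1=1 y_2=2 y_3=1
S(3/2) = 117/62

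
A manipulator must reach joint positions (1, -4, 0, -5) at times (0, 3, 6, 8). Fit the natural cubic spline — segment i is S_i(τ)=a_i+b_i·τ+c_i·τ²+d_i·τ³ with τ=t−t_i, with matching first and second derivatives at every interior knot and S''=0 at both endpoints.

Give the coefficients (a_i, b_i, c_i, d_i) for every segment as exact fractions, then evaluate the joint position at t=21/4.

  seg 0: a=1 b=-619/222 c=0 d=83/666
  seg 1: a=-4 b=64/111 c=83/74 d=-193/666
  seg 2: a=0 b=-115/222 c=-55/37 d=55/222
S(21/4) = -1541/4736

Δ: Δ0=-5/3, Δ1=4/3, Δ2=-5/2
row 1: diag=12, rhs=18; c'=1/4, d'=3/2
row 2: denom=10−3·1/4=37/4; d'=(-23−3·3/2)/(37/4)=-110/37
back: M2=-110/37
back: M1=3/2−1/4·-110/37=83/37
M: M0=0, M1=83/37, M2=-110/37, M3=0
seg 0: a=1, c=M0/2=0, d=(M1−M0)/(6·3)=83/666, b=Δ0−h0·(2M0+M1)/6=-619/222
seg 1: a=-4, c=M1/2=83/74, d=(M2−M1)/(6·3)=-193/666, b=Δ1−h1·(2M1+M2)/6=64/111
seg 2: a=0, c=M2/2=-55/37, d=(M3−M2)/(6·2)=55/222, b=Δ2−h2·(2M2+M3)/6=-115/222
t_q=21/4 → seg 1, τ=9/4; S=-4+64/111·τ+83/74·τ²+-193/666·τ³=-1541/4736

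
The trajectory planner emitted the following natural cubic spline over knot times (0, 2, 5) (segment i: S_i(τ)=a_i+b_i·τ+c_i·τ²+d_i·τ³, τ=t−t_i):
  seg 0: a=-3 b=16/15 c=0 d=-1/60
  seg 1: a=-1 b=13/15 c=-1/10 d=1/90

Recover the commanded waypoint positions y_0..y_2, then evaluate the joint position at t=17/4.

y_0=-3 y_1=-1 y_2=1
S(17/4) = 73/128

y_0 = S_0(0) = a_0 = -3
y_1 = S_1(0) = a_1 = -1
y_2 = S_1(3) = 1
t_q=17/4 is in segment 1 (τ=9/4); S_1(τ)=73/128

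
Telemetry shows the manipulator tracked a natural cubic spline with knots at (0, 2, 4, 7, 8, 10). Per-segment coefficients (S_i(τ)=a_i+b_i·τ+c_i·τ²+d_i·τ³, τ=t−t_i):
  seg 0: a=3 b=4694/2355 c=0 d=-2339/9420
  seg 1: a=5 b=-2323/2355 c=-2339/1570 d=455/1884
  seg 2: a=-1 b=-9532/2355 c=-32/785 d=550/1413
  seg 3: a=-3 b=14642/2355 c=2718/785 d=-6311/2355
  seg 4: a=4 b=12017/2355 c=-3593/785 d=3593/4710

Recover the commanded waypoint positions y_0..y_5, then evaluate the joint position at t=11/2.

y_0=3 y_1=5 y_2=-1 y_3=-3 y_4=4 y_5=2
S(11/2) = -18367/3140

y_0 = S_0(0) = a_0 = 3
y_1 = S_1(0) = a_1 = 5
y_2 = S_2(0) = a_2 = -1
y_3 = S_3(0) = a_3 = -3
y_4 = S_4(0) = a_4 = 4
y_5 = S_4(2) = 2
t_q=11/2 is in segment 2 (τ=3/2); S_2(τ)=-18367/3140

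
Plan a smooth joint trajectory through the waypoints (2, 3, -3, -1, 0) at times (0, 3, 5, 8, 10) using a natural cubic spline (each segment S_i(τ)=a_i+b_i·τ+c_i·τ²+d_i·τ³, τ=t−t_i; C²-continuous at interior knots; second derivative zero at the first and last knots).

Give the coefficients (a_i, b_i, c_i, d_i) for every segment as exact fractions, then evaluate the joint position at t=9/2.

  seg 0: a=2 b=1423/870 c=0 d=-1133/7830
  seg 1: a=3 b=-988/435 c=-1133/870 d=68/145
  seg 2: a=-3 b=-806/435 c=263/174 d=-1753/7830
  seg 3: a=-1 b=1019/870 c=-73/145 d=73/870
S(9/2) = -407/232

Δ: Δ0=1/3, Δ1=-3, Δ2=2/3, Δ3=1/2
row 1: diag=10, rhs=-20; c'=1/5, d'=-2
row 2: denom=10−2·1/5=48/5; d'=(22−2·-2)/(48/5)=65/24
row 3: denom=10−3·5/16=145/16; d'=(-1−3·65/24)/(145/16)=-146/145
back: M3=-146/145
back: M2=65/24−5/16·-146/145=263/87
back: M1=-2−1/5·263/87=-1133/435
M: M0=0, M1=-1133/435, M2=263/87, M3=-146/145, M4=0
seg 0: a=2, c=M0/2=0, d=(M1−M0)/(6·3)=-1133/7830, b=Δ0−h0·(2M0+M1)/6=1423/870
seg 1: a=3, c=M1/2=-1133/870, d=(M2−M1)/(6·2)=68/145, b=Δ1−h1·(2M1+M2)/6=-988/435
seg 2: a=-3, c=M2/2=263/174, d=(M3−M2)/(6·3)=-1753/7830, b=Δ2−h2·(2M2+M3)/6=-806/435
seg 3: a=-1, c=M3/2=-73/145, d=(M4−M3)/(6·2)=73/870, b=Δ3−h3·(2M3+M4)/6=1019/870
t_q=9/2 → seg 1, τ=3/2; S=3+-988/435·τ+-1133/870·τ²+68/145·τ³=-407/232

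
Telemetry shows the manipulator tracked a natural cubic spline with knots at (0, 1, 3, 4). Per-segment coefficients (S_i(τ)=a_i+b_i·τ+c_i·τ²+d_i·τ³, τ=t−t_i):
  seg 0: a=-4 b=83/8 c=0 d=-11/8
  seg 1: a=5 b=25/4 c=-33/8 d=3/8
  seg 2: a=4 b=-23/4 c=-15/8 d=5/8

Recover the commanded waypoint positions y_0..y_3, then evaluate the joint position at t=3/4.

y_0 = S_0(0) = a_0 = -4
y_1 = S_1(0) = a_1 = 5
y_2 = S_2(0) = a_2 = 4
y_3 = S_2(1) = -3
t_q=3/4 is in segment 0 (τ=3/4); S_0(τ)=1639/512

y_0=-4 y_1=5 y_2=4 y_3=-3
S(3/4) = 1639/512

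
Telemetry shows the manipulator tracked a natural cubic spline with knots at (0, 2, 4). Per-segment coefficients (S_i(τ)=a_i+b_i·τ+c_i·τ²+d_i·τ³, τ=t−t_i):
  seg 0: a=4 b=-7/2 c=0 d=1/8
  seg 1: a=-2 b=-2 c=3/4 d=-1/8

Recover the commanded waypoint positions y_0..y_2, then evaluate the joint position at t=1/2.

y_0=4 y_1=-2 y_2=-4
S(1/2) = 145/64

y_0 = S_0(0) = a_0 = 4
y_1 = S_1(0) = a_1 = -2
y_2 = S_1(2) = -4
t_q=1/2 is in segment 0 (τ=1/2); S_0(τ)=145/64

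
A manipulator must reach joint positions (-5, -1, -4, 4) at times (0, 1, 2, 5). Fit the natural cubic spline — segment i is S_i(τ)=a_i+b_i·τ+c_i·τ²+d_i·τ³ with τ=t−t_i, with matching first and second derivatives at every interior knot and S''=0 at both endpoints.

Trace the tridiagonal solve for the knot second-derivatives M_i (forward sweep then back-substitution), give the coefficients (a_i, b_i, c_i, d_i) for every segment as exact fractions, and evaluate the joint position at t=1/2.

  seg 0: a=-5 b=557/93 c=0 d=-185/93
  seg 1: a=-1 b=2/93 c=-185/31 d=274/93
  seg 2: a=-4 b=-286/93 c=89/31 d=-89/279
S(1/2) = -559/248

Δ: Δ0=4, Δ1=-3, Δ2=8/3
row 1: diag=4, rhs=-42; c'=1/4, d'=-21/2
row 2: denom=8−1·1/4=31/4; d'=(34−1·-21/2)/(31/4)=178/31
back: M2=178/31
back: M1=-21/2−1/4·178/31=-370/31
M: M0=0, M1=-370/31, M2=178/31, M3=0
seg 0: a=-5, c=M0/2=0, d=(M1−M0)/(6·1)=-185/93, b=Δ0−h0·(2M0+M1)/6=557/93
seg 1: a=-1, c=M1/2=-185/31, d=(M2−M1)/(6·1)=274/93, b=Δ1−h1·(2M1+M2)/6=2/93
seg 2: a=-4, c=M2/2=89/31, d=(M3−M2)/(6·3)=-89/279, b=Δ2−h2·(2M2+M3)/6=-286/93
t_q=1/2 → seg 0, τ=1/2; S=-5+557/93·τ+0·τ²+-185/93·τ³=-559/248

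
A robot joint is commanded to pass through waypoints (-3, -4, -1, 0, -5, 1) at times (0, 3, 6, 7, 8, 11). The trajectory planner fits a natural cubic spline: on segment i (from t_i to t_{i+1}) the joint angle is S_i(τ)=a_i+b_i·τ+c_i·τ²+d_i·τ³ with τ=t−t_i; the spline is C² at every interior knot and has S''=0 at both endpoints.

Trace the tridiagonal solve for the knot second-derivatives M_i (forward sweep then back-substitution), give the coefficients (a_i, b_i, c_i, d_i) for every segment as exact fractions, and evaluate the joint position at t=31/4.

  seg 0: a=-3 b=-148/289 c=0 d=155/7803
  seg 1: a=-4 b=7/289 c=155/867 d=127/2601
  seg 2: a=-1 b=698/289 c=536/867 d=-1763/867
  seg 3: a=0 b=-2123/867 c=-4753/867 d=847/289
  seg 4: a=-5 b=-4006/867 c=2870/867 d=-2870/7803
S(31/4) = -68135/18496

Δ: Δ0=-1/3, Δ1=1, Δ2=1, Δ3=-5, Δ4=2
row 1: diag=12, rhs=8; c'=1/4, d'=2/3
row 2: denom=8−3·1/4=29/4; d'=(0−3·2/3)/(29/4)=-8/29
row 3: denom=4−1·4/29=112/29; d'=(-36−1·-8/29)/(112/29)=-37/4
row 4: denom=8−1·29/112=867/112; d'=(42−1·-37/4)/(867/112)=5740/867
back: M4=5740/867
back: M3=-37/4−29/112·5740/867=-9506/867
back: M2=-8/29−4/29·-9506/867=1072/867
back: M1=2/3−1/4·1072/867=310/867
M: M0=0, M1=310/867, M2=1072/867, M3=-9506/867, M4=5740/867, M5=0
seg 0: a=-3, c=M0/2=0, d=(M1−M0)/(6·3)=155/7803, b=Δ0−h0·(2M0+M1)/6=-148/289
seg 1: a=-4, c=M1/2=155/867, d=(M2−M1)/(6·3)=127/2601, b=Δ1−h1·(2M1+M2)/6=7/289
seg 2: a=-1, c=M2/2=536/867, d=(M3−M2)/(6·1)=-1763/867, b=Δ2−h2·(2M2+M3)/6=698/289
seg 3: a=0, c=M3/2=-4753/867, d=(M4−M3)/(6·1)=847/289, b=Δ3−h3·(2M3+M4)/6=-2123/867
seg 4: a=-5, c=M4/2=2870/867, d=(M5−M4)/(6·3)=-2870/7803, b=Δ4−h4·(2M4+M5)/6=-4006/867
t_q=31/4 → seg 3, τ=3/4; S=0+-2123/867·τ+-4753/867·τ²+847/289·τ³=-68135/18496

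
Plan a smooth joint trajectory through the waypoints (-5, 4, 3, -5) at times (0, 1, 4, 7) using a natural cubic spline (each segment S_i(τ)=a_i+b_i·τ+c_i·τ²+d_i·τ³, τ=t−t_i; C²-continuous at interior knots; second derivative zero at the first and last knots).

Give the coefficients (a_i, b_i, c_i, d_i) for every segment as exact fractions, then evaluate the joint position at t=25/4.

Δ: Δ0=9, Δ1=-1/3, Δ2=-8/3
row 1: diag=8, rhs=-56; c'=3/8, d'=-7
row 2: denom=12−3·3/8=87/8; d'=(-14−3·-7)/(87/8)=56/87
back: M2=56/87
back: M1=-7−3/8·56/87=-210/29
M: M0=0, M1=-210/29, M2=56/87, M3=0
seg 0: a=-5, c=M0/2=0, d=(M1−M0)/(6·1)=-35/29, b=Δ0−h0·(2M0+M1)/6=296/29
seg 1: a=4, c=M1/2=-105/29, d=(M2−M1)/(6·3)=343/783, b=Δ1−h1·(2M1+M2)/6=191/29
seg 2: a=3, c=M2/2=28/87, d=(M3−M2)/(6·3)=-28/783, b=Δ2−h2·(2M2+M3)/6=-96/29
t_q=25/4 → seg 2, τ=9/4; S=3+-96/29·τ+28/87·τ²+-28/783·τ³=-1497/464

  seg 0: a=-5 b=296/29 c=0 d=-35/29
  seg 1: a=4 b=191/29 c=-105/29 d=343/783
  seg 2: a=3 b=-96/29 c=28/87 d=-28/783
S(25/4) = -1497/464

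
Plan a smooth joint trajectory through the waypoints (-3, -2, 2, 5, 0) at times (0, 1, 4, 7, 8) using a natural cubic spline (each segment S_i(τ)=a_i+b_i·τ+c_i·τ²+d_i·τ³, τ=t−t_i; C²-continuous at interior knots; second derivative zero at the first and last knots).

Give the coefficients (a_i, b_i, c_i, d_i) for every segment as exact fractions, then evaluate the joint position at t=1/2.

  seg 0: a=-3 b=641/624 c=0 d=-17/624
  seg 1: a=-2 b=295/312 c=-17/208 d=395/5616
  seg 2: a=2 b=113/48 c=43/78 d=-1877/5616
  seg 3: a=5 b=-1049/312 c=-511/208 d=511/624
S(1/2) = -4143/1664

Δ: Δ0=1, Δ1=4/3, Δ2=1, Δ3=-5
row 1: diag=8, rhs=2; c'=3/8, d'=1/4
row 2: denom=12−3·3/8=87/8; d'=(-2−3·1/4)/(87/8)=-22/87
row 3: denom=8−3·8/29=208/29; d'=(-36−3·-22/87)/(208/29)=-511/104
back: M3=-511/104
back: M2=-22/87−8/29·-511/104=43/39
back: M1=1/4−3/8·43/39=-17/104
M: M0=0, M1=-17/104, M2=43/39, M3=-511/104, M4=0
seg 0: a=-3, c=M0/2=0, d=(M1−M0)/(6·1)=-17/624, b=Δ0−h0·(2M0+M1)/6=641/624
seg 1: a=-2, c=M1/2=-17/208, d=(M2−M1)/(6·3)=395/5616, b=Δ1−h1·(2M1+M2)/6=295/312
seg 2: a=2, c=M2/2=43/78, d=(M3−M2)/(6·3)=-1877/5616, b=Δ2−h2·(2M2+M3)/6=113/48
seg 3: a=5, c=M3/2=-511/208, d=(M4−M3)/(6·1)=511/624, b=Δ3−h3·(2M3+M4)/6=-1049/312
t_q=1/2 → seg 0, τ=1/2; S=-3+641/624·τ+0·τ²+-17/624·τ³=-4143/1664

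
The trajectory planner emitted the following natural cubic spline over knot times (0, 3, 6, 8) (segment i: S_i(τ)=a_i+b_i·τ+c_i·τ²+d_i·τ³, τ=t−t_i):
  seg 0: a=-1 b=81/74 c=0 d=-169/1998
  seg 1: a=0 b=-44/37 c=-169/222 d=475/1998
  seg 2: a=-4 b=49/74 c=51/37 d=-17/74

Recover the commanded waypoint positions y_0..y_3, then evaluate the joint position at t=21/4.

y_0 = S_0(0) = a_0 = -1
y_1 = S_1(0) = a_1 = 0
y_2 = S_2(0) = a_2 = -4
y_3 = S_2(2) = 1
t_q=21/4 is in segment 1 (τ=9/4); S_1(τ)=-18099/4736

y_0=-1 y_1=0 y_2=-4 y_3=1
S(21/4) = -18099/4736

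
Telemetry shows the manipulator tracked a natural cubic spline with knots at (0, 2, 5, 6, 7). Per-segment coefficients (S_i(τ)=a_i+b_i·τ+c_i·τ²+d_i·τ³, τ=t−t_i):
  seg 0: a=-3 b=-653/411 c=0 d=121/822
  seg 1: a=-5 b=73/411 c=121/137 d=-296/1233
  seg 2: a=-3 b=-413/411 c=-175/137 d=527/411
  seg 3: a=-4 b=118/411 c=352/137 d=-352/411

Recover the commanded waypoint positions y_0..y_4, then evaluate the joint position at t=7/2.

y_0=-3 y_1=-5 y_2=-3 y_3=-4 y_4=-2
S(7/2) = -1949/548

y_0 = S_0(0) = a_0 = -3
y_1 = S_1(0) = a_1 = -5
y_2 = S_2(0) = a_2 = -3
y_3 = S_3(0) = a_3 = -4
y_4 = S_3(1) = -2
t_q=7/2 is in segment 1 (τ=3/2); S_1(τ)=-1949/548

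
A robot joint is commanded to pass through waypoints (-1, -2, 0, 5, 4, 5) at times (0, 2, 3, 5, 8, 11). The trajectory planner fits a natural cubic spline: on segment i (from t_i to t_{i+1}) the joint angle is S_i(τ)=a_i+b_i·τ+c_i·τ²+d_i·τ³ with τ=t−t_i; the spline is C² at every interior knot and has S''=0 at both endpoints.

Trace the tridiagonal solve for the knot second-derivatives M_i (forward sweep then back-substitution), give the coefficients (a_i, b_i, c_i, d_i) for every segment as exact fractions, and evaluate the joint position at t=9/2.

  seg 0: a=-1 b=-3089/2398 c=0 d=945/4796
  seg 1: a=-2 b=2581/2398 c=2835/2398 d=-310/1199
  seg 2: a=0 b=581/218 c=975/2398 d=-1173/4796
  seg 3: a=5 b=3253/2398 c=-1272/1199 d=10739/64746
  seg 4: a=4 b=-636/1199 c=3107/7194 d=-3107/64746
S(9/2) = 156813/38368

Δ: Δ0=-1/2, Δ1=2, Δ2=5/2, Δ3=-1/3, Δ4=1/3
row 1: diag=6, rhs=15; c'=1/6, d'=5/2
row 2: denom=6−1·1/6=35/6; d'=(3−1·5/2)/(35/6)=3/35
row 3: denom=10−2·12/35=326/35; d'=(-17−2·3/35)/(326/35)=-601/326
row 4: denom=12−3·105/326=3597/326; d'=(4−3·-601/326)/(3597/326)=3107/3597
back: M4=3107/3597
back: M3=-601/326−105/326·3107/3597=-2544/1199
back: M2=3/35−12/35·-2544/1199=975/1199
back: M1=5/2−1/6·975/1199=2835/1199
M: M0=0, M1=2835/1199, M2=975/1199, M3=-2544/1199, M4=3107/3597, M5=0
seg 0: a=-1, c=M0/2=0, d=(M1−M0)/(6·2)=945/4796, b=Δ0−h0·(2M0+M1)/6=-3089/2398
seg 1: a=-2, c=M1/2=2835/2398, d=(M2−M1)/(6·1)=-310/1199, b=Δ1−h1·(2M1+M2)/6=2581/2398
seg 2: a=0, c=M2/2=975/2398, d=(M3−M2)/(6·2)=-1173/4796, b=Δ2−h2·(2M2+M3)/6=581/218
seg 3: a=5, c=M3/2=-1272/1199, d=(M4−M3)/(6·3)=10739/64746, b=Δ3−h3·(2M3+M4)/6=3253/2398
seg 4: a=4, c=M4/2=3107/7194, d=(M5−M4)/(6·3)=-3107/64746, b=Δ4−h4·(2M4+M5)/6=-636/1199
t_q=9/2 → seg 2, τ=3/2; S=0+581/218·τ+975/2398·τ²+-1173/4796·τ³=156813/38368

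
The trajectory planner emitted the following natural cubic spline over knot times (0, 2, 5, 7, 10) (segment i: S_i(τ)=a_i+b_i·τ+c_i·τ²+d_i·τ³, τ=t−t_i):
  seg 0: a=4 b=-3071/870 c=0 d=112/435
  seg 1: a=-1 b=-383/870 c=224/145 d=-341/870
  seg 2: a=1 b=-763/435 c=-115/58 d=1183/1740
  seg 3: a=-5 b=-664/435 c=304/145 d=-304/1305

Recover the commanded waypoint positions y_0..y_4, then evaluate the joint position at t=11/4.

y_0=4 y_1=-1 y_2=1 y_3=-5 y_4=3
S(11/4) = -401/640

y_0 = S_0(0) = a_0 = 4
y_1 = S_1(0) = a_1 = -1
y_2 = S_2(0) = a_2 = 1
y_3 = S_3(0) = a_3 = -5
y_4 = S_3(3) = 3
t_q=11/4 is in segment 1 (τ=3/4); S_1(τ)=-401/640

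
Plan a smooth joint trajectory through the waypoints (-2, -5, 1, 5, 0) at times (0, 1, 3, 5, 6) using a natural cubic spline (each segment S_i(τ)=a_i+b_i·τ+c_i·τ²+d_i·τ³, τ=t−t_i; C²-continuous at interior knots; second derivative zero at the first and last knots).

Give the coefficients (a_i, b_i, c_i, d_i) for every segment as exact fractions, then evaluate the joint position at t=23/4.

Δ: Δ0=-3, Δ1=3, Δ2=2, Δ3=-5
row 1: diag=6, rhs=36; c'=1/3, d'=6
row 2: denom=8−2·1/3=22/3; d'=(-6−2·6)/(22/3)=-27/11
row 3: denom=6−2·3/11=60/11; d'=(-42−2·-27/11)/(60/11)=-34/5
back: M3=-34/5
back: M2=-27/11−3/11·-34/5=-3/5
back: M1=6−1/3·-3/5=31/5
M: M0=0, M1=31/5, M2=-3/5, M3=-34/5, M4=0
seg 0: a=-2, c=M0/2=0, d=(M1−M0)/(6·1)=31/30, b=Δ0−h0·(2M0+M1)/6=-121/30
seg 1: a=-5, c=M1/2=31/10, d=(M2−M1)/(6·2)=-17/30, b=Δ1−h1·(2M1+M2)/6=-14/15
seg 2: a=1, c=M2/2=-3/10, d=(M3−M2)/(6·2)=-31/60, b=Δ2−h2·(2M2+M3)/6=14/3
seg 3: a=5, c=M3/2=-17/5, d=(M4−M3)/(6·1)=17/15, b=Δ3−h3·(2M3+M4)/6=-41/15
t_q=23/4 → seg 3, τ=3/4; S=5+-41/15·τ+-17/5·τ²+17/15·τ³=97/64

  seg 0: a=-2 b=-121/30 c=0 d=31/30
  seg 1: a=-5 b=-14/15 c=31/10 d=-17/30
  seg 2: a=1 b=14/3 c=-3/10 d=-31/60
  seg 3: a=5 b=-41/15 c=-17/5 d=17/15
S(23/4) = 97/64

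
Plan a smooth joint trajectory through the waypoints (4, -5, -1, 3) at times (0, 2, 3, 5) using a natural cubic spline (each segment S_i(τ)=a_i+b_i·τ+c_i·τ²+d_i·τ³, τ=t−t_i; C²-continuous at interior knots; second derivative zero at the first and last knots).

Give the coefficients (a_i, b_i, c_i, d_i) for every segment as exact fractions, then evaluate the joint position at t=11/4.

  seg 0: a=4 b=-527/70 c=0 d=53/70
  seg 1: a=-5 b=109/70 c=159/35 d=-21/10
  seg 2: a=-1 b=152/35 c=-123/70 d=41/140
S(11/4) = -9689/4480

Δ: Δ0=-9/2, Δ1=4, Δ2=2
row 1: diag=6, rhs=51; c'=1/6, d'=17/2
row 2: denom=6−1·1/6=35/6; d'=(-12−1·17/2)/(35/6)=-123/35
back: M2=-123/35
back: M1=17/2−1/6·-123/35=318/35
M: M0=0, M1=318/35, M2=-123/35, M3=0
seg 0: a=4, c=M0/2=0, d=(M1−M0)/(6·2)=53/70, b=Δ0−h0·(2M0+M1)/6=-527/70
seg 1: a=-5, c=M1/2=159/35, d=(M2−M1)/(6·1)=-21/10, b=Δ1−h1·(2M1+M2)/6=109/70
seg 2: a=-1, c=M2/2=-123/70, d=(M3−M2)/(6·2)=41/140, b=Δ2−h2·(2M2+M3)/6=152/35
t_q=11/4 → seg 1, τ=3/4; S=-5+109/70·τ+159/35·τ²+-21/10·τ³=-9689/4480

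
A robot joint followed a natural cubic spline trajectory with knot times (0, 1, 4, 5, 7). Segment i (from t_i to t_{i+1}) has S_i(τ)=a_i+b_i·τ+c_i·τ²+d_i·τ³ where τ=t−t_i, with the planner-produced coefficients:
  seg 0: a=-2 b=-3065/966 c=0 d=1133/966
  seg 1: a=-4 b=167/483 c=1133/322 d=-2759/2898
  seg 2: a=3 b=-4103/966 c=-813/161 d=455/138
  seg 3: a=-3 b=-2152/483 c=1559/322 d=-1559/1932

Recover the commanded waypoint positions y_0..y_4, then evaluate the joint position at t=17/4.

y_0=-2 y_1=-4 y_2=3 y_3=-3 y_4=1
S(17/4) = 34499/20608

y_0 = S_0(0) = a_0 = -2
y_1 = S_1(0) = a_1 = -4
y_2 = S_2(0) = a_2 = 3
y_3 = S_3(0) = a_3 = -3
y_4 = S_3(2) = 1
t_q=17/4 is in segment 2 (τ=1/4); S_2(τ)=34499/20608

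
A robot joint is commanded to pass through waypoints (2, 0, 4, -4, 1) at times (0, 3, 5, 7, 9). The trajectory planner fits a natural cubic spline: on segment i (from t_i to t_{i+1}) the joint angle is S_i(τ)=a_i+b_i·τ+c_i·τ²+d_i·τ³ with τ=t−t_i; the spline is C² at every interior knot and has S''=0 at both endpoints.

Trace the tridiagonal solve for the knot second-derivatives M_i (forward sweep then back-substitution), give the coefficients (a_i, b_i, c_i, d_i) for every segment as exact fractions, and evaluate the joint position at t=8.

  seg 0: a=2 b=-1837/852 c=0 d=47/284
  seg 1: a=0 b=985/426 c=423/284 d=-701/852
  seg 2: a=4 b=-683/426 c=-979/284 d=479/426
  seg 3: a=-4 b=-809/426 c=937/284 d=-937/1704
S(8) = -1789/568

Δ: Δ0=-2/3, Δ1=2, Δ2=-4, Δ3=5/2
row 1: diag=10, rhs=16; c'=1/5, d'=8/5
row 2: denom=8−2·1/5=38/5; d'=(-36−2·8/5)/(38/5)=-98/19
row 3: denom=8−2·5/19=142/19; d'=(39−2·-98/19)/(142/19)=937/142
back: M3=937/142
back: M2=-98/19−5/19·937/142=-979/142
back: M1=8/5−1/5·-979/142=423/142
M: M0=0, M1=423/142, M2=-979/142, M3=937/142, M4=0
seg 0: a=2, c=M0/2=0, d=(M1−M0)/(6·3)=47/284, b=Δ0−h0·(2M0+M1)/6=-1837/852
seg 1: a=0, c=M1/2=423/284, d=(M2−M1)/(6·2)=-701/852, b=Δ1−h1·(2M1+M2)/6=985/426
seg 2: a=4, c=M2/2=-979/284, d=(M3−M2)/(6·2)=479/426, b=Δ2−h2·(2M2+M3)/6=-683/426
seg 3: a=-4, c=M3/2=937/284, d=(M4−M3)/(6·2)=-937/1704, b=Δ3−h3·(2M3+M4)/6=-809/426
t_q=8 → seg 3, τ=1; S=-4+-809/426·τ+937/284·τ²+-937/1704·τ³=-1789/568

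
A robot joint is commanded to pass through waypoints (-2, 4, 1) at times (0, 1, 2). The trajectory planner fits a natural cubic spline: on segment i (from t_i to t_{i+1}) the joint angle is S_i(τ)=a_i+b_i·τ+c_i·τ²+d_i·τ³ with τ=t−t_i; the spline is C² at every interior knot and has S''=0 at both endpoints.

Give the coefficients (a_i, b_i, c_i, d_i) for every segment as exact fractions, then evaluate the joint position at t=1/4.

  seg 0: a=-2 b=33/4 c=0 d=-9/4
  seg 1: a=4 b=3/2 c=-27/4 d=9/4
S(1/4) = 7/256

Δ: Δ0=6, Δ1=-3
row 1: diag=4, rhs=-54; c'=1/4, d'=-27/2
back: M1=-27/2
M: M0=0, M1=-27/2, M2=0
seg 0: a=-2, c=M0/2=0, d=(M1−M0)/(6·1)=-9/4, b=Δ0−h0·(2M0+M1)/6=33/4
seg 1: a=4, c=M1/2=-27/4, d=(M2−M1)/(6·1)=9/4, b=Δ1−h1·(2M1+M2)/6=3/2
t_q=1/4 → seg 0, τ=1/4; S=-2+33/4·τ+0·τ²+-9/4·τ³=7/256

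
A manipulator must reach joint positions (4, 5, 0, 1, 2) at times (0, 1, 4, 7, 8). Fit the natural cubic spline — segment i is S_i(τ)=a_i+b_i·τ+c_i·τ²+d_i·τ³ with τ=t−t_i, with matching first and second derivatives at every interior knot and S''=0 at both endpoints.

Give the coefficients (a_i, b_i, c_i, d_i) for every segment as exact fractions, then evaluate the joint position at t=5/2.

  seg 0: a=4 b=449/312 c=0 d=-137/312
  seg 1: a=5 b=19/156 c=-137/104 d=25/104
  seg 2: a=0 b=-31/24 c=11/13 d=-95/936
  seg 3: a=1 b=163/156 c=-7/104 d=7/312
S(5/2) = 2521/832

Δ: Δ0=1, Δ1=-5/3, Δ2=1/3, Δ3=1
row 1: diag=8, rhs=-16; c'=3/8, d'=-2
row 2: denom=12−3·3/8=87/8; d'=(12−3·-2)/(87/8)=48/29
row 3: denom=8−3·8/29=208/29; d'=(4−3·48/29)/(208/29)=-7/52
back: M3=-7/52
back: M2=48/29−8/29·-7/52=22/13
back: M1=-2−3/8·22/13=-137/52
M: M0=0, M1=-137/52, M2=22/13, M3=-7/52, M4=0
seg 0: a=4, c=M0/2=0, d=(M1−M0)/(6·1)=-137/312, b=Δ0−h0·(2M0+M1)/6=449/312
seg 1: a=5, c=M1/2=-137/104, d=(M2−M1)/(6·3)=25/104, b=Δ1−h1·(2M1+M2)/6=19/156
seg 2: a=0, c=M2/2=11/13, d=(M3−M2)/(6·3)=-95/936, b=Δ2−h2·(2M2+M3)/6=-31/24
seg 3: a=1, c=M3/2=-7/104, d=(M4−M3)/(6·1)=7/312, b=Δ3−h3·(2M3+M4)/6=163/156
t_q=5/2 → seg 1, τ=3/2; S=5+19/156·τ+-137/104·τ²+25/104·τ³=2521/832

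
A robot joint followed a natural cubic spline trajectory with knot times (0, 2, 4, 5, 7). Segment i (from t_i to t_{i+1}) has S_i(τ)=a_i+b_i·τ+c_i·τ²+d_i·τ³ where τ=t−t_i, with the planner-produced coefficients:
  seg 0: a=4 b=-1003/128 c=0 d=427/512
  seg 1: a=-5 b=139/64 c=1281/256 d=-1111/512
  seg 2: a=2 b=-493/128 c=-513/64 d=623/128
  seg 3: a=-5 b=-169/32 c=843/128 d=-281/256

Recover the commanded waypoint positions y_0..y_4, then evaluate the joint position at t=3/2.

y_0 = S_0(0) = a_0 = 4
y_1 = S_1(0) = a_1 = -5
y_2 = S_2(0) = a_2 = 2
y_3 = S_3(0) = a_3 = -5
y_4 = S_3(2) = 2
t_q=3/2 is in segment 0 (τ=3/2); S_0(τ)=-20231/4096

y_0=4 y_1=-5 y_2=2 y_3=-5 y_4=2
S(3/2) = -20231/4096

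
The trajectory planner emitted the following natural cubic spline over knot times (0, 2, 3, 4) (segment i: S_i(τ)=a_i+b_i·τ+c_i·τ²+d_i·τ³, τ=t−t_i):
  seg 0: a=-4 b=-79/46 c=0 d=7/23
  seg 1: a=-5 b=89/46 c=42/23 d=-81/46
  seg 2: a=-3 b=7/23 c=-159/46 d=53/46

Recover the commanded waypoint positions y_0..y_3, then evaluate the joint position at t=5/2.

y_0 = S_0(0) = a_0 = -4
y_1 = S_1(0) = a_1 = -5
y_2 = S_2(0) = a_2 = -3
y_3 = S_2(1) = -5
t_q=5/2 is in segment 1 (τ=1/2); S_1(τ)=-1397/368

y_0=-4 y_1=-5 y_2=-3 y_3=-5
S(5/2) = -1397/368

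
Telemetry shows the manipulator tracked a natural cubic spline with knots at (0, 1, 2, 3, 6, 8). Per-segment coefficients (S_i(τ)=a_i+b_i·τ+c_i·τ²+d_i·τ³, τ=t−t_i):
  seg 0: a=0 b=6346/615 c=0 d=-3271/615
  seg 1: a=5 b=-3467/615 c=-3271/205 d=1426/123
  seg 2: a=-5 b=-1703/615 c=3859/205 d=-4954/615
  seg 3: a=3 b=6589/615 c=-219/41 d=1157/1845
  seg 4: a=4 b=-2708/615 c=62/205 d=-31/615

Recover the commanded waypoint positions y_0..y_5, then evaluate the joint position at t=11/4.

y_0=0 y_1=5 y_2=-5 y_3=3 y_4=4 y_5=-4
S(11/4) = 149/1312

y_0 = S_0(0) = a_0 = 0
y_1 = S_1(0) = a_1 = 5
y_2 = S_2(0) = a_2 = -5
y_3 = S_3(0) = a_3 = 3
y_4 = S_4(0) = a_4 = 4
y_5 = S_4(2) = -4
t_q=11/4 is in segment 2 (τ=3/4); S_2(τ)=149/1312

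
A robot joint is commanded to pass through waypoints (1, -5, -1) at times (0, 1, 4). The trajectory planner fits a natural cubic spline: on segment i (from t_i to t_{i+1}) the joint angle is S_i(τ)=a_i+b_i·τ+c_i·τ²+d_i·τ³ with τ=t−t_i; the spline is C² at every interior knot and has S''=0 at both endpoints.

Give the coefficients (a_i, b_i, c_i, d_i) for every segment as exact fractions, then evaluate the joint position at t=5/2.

  seg 0: a=1 b=-83/12 c=0 d=11/12
  seg 1: a=-5 b=-25/6 c=11/4 d=-11/36
S(5/2) = -195/32

Δ: Δ0=-6, Δ1=4/3
row 1: diag=8, rhs=44; c'=3/8, d'=11/2
back: M1=11/2
M: M0=0, M1=11/2, M2=0
seg 0: a=1, c=M0/2=0, d=(M1−M0)/(6·1)=11/12, b=Δ0−h0·(2M0+M1)/6=-83/12
seg 1: a=-5, c=M1/2=11/4, d=(M2−M1)/(6·3)=-11/36, b=Δ1−h1·(2M1+M2)/6=-25/6
t_q=5/2 → seg 1, τ=3/2; S=-5+-25/6·τ+11/4·τ²+-11/36·τ³=-195/32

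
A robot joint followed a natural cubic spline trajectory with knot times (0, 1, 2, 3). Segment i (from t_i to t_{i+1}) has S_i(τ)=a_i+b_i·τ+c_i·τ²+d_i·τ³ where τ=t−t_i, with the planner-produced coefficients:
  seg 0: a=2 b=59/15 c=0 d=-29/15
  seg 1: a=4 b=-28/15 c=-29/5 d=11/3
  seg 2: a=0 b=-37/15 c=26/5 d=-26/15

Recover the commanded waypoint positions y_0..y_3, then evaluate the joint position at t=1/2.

y_0 = S_0(0) = a_0 = 2
y_1 = S_1(0) = a_1 = 4
y_2 = S_2(0) = a_2 = 0
y_3 = S_2(1) = 1
t_q=1/2 is in segment 0 (τ=1/2); S_0(τ)=149/40

y_0=2 y_1=4 y_2=0 y_3=1
S(1/2) = 149/40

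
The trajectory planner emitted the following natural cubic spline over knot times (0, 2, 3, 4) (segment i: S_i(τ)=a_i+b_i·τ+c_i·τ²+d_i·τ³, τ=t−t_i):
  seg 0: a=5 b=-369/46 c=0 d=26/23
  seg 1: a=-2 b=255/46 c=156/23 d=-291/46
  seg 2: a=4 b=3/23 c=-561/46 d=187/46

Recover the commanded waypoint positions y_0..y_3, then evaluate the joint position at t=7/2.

y_0=5 y_1=-2 y_2=4 y_3=-4
S(7/2) = 561/368

y_0 = S_0(0) = a_0 = 5
y_1 = S_1(0) = a_1 = -2
y_2 = S_2(0) = a_2 = 4
y_3 = S_2(1) = -4
t_q=7/2 is in segment 2 (τ=1/2); S_2(τ)=561/368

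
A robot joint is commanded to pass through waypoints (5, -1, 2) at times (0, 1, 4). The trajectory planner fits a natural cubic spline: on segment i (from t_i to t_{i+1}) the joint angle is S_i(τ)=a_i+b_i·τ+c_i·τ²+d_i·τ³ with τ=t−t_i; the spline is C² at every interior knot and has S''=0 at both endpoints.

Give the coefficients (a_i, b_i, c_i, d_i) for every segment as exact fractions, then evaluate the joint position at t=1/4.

  seg 0: a=5 b=-55/8 c=0 d=7/8
  seg 1: a=-1 b=-17/4 c=21/8 d=-7/24
S(1/4) = 1687/512

Δ: Δ0=-6, Δ1=1
row 1: diag=8, rhs=42; c'=3/8, d'=21/4
back: M1=21/4
M: M0=0, M1=21/4, M2=0
seg 0: a=5, c=M0/2=0, d=(M1−M0)/(6·1)=7/8, b=Δ0−h0·(2M0+M1)/6=-55/8
seg 1: a=-1, c=M1/2=21/8, d=(M2−M1)/(6·3)=-7/24, b=Δ1−h1·(2M1+M2)/6=-17/4
t_q=1/4 → seg 0, τ=1/4; S=5+-55/8·τ+0·τ²+7/8·τ³=1687/512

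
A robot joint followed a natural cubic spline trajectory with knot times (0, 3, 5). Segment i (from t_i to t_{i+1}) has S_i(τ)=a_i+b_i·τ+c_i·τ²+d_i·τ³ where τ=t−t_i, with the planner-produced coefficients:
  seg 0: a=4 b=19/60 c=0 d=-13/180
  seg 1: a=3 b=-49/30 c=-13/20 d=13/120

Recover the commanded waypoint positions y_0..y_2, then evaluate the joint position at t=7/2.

y_0=4 y_1=3 y_2=-2
S(7/2) = 651/320

y_0 = S_0(0) = a_0 = 4
y_1 = S_1(0) = a_1 = 3
y_2 = S_1(2) = -2
t_q=7/2 is in segment 1 (τ=1/2); S_1(τ)=651/320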